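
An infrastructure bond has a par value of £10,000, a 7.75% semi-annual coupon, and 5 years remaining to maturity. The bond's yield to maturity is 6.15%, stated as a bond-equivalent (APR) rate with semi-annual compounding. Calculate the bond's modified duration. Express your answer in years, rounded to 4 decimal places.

4.1405 years

Periodic yield y = 0.03075. First find Macaulay duration:
  t   CF        PV=CF/(1+0.03075)^t    t·PV
  1       387.50       375.9398       375.9398
  2       387.50       364.7246       729.4491
  3       387.50       353.8439     1,061.5316
  4       387.50       343.2878     1,373.1511
  5       387.50       333.0466     1,665.2329
  6       387.50       323.1109     1,938.6656
  7       387.50       313.4717     2,194.3017
  8       387.50       304.1200     2,432.9599
  9       387.50       295.0473     2,655.4255
  10   10,387.50     7,673.2192    76,732.1915
  Σ                 10,679.8117    91,158.8488
P = 10,679.8117; Macaulay duration = 91,158.8488 / 10,679.8117 = 8.53562 half-year periods = 4.26781 years.
Modified duration = D_Mac / (1 + y) = 4.26781 / 1.03075 = 4.14049 years.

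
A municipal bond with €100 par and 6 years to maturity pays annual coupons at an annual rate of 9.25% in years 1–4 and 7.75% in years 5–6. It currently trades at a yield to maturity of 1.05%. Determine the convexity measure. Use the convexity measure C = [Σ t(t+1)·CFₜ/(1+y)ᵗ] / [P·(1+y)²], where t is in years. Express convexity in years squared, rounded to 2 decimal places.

32.70

With y = 0.0105:
  t   CF        PV=CF/(1+0.0105)^t    t·PV        t(t+1)·PV
  1         9.25         9.1539         9.1539          18.3078
  2         9.25         9.0588        18.1175          54.3526
  3         9.25         8.9646        26.8939         107.5757
  4         9.25         8.8715        35.4860         177.4298
  5         7.75         7.3556        36.7782         220.6690
  6       107.75       101.2044       607.2264       4,250.5846
  Σ                    144.6088       733.6558       4,828.9194
P = 144.6088.
Convexity = Σ t(t+1)·PV / [P·(1+y)²] = 4,828.9194 / (144.6088 × 1.021110) = 32.70262.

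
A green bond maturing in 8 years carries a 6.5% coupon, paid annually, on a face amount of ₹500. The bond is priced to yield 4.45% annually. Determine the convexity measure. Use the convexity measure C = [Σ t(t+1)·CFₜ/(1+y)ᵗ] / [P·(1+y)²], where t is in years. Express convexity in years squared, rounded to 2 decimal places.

50.65

With y = 0.0445:
  t   CF        PV=CF/(1+0.0445)^t    t·PV        t(t+1)·PV
  1        32.50        31.1154        31.1154          62.2307
  2        32.50        29.7897        59.5794         178.7383
  3        32.50        28.5206        85.5617         342.2467
  4        32.50        27.3055       109.2219         546.1093
  5        32.50        26.1421       130.7107         784.2642
  6        32.50        25.0284       150.1703       1,051.1919
  7        32.50        23.9621       167.7345       1,341.8757
  8       532.50       375.8825     3,007.0597      27,063.5369
  Σ                    567.7462     3,741.1534      31,370.1937
P = 567.7462.
Convexity = Σ t(t+1)·PV / [P·(1+y)²] = 31,370.1937 / (567.7462 × 1.090980) = 50.64611.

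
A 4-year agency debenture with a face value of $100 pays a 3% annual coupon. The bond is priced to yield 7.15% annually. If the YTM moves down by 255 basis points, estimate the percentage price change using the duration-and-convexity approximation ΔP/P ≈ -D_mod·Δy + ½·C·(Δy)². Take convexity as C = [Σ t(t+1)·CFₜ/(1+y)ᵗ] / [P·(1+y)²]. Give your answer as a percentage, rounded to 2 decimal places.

With y = 0.0715:
  t   CF        PV=CF/(1+0.0715)^t    t·PV        t(t+1)·PV
  1         3.00         2.7998         2.7998           5.5996
  2         3.00         2.6130         5.2260          15.6779
  3         3.00         2.4386         7.3159          29.2635
  4       103.00        78.1391       312.5565       1,562.7824
  Σ                     85.9905       327.8981       1,613.3234
P = 85.9905; D_Mac = 3.81319 yrs; D_mod = 3.55874 yrs; C = 16.34129.
Duration effect: -3.55874 × (-0.0255) = +0.090748
Convexity effect: 0.5 × 16.34129 × (-0.0255)² = +0.0053130
ΔP/P ≈ +0.090748 + 0.0053130 = +0.096061 = +9.6061%.

+9.61%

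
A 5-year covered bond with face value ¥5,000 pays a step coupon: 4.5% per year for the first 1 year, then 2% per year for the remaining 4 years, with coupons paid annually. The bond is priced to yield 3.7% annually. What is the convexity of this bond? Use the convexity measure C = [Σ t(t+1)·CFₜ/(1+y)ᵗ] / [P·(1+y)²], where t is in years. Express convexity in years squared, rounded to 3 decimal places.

With y = 0.037:
  t   CF        PV=CF/(1+0.037)^t    t·PV        t(t+1)·PV
  1       225.00       216.9720       216.9720         433.9441
  2       100.00        92.9913       185.9827         557.9480
  3       100.00        89.6734       269.0203       1,076.0810
  4       100.00        86.4739       345.8955       1,729.4777
  5     5,100.00     4,252.8141    21,264.0703     127,584.4215
  Σ                  4,738.9247    22,281.9408     131,381.8724
P = 4,738.9247.
Convexity = Σ t(t+1)·PV / [P·(1+y)²] = 131,381.8724 / (4,738.9247 × 1.075369) = 25.78090.

25.781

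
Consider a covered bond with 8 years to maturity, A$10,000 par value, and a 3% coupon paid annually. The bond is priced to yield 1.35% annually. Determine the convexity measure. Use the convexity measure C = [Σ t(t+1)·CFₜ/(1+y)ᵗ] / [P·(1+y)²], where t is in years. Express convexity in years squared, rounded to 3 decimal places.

61.736

With y = 0.0135:
  t   CF        PV=CF/(1+0.0135)^t    t·PV        t(t+1)·PV
  1       300.00       296.0039       296.0039         592.0079
  2       300.00       292.0611       584.1222       1,752.3667
  3       300.00       288.1708       864.5124       3,458.0498
  4       300.00       284.3323     1,137.3293       5,686.6466
  5       300.00       280.5450     1,402.7249       8,416.3492
  6       300.00       276.8081     1,660.8484      11,625.9387
  7       300.00       273.1209     1,911.8465      15,294.7721
  8    10,300.00     9,252.2466    74,017.9730     666,161.7567
  Σ                 11,243.2888    81,875.3607     712,987.8876
P = 11,243.2888.
Convexity = Σ t(t+1)·PV / [P·(1+y)²] = 712,987.8876 / (11,243.2888 × 1.027182) = 61.73640.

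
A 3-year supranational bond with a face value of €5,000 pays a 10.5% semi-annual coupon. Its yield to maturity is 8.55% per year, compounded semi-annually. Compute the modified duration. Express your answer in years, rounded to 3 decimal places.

2.551 years

Periodic yield y = 0.04275. First find Macaulay duration:
  t   CF        PV=CF/(1+0.04275)^t    t·PV
  1       262.50       251.7382       251.7382
  2       262.50       241.4176       482.8352
  3       262.50       231.5201       694.5603
  4       262.50       222.0284       888.1136
  5       262.50       212.9258     1,064.6291
  6     5,262.50     4,093.6520    24,561.9118
  Σ                  5,253.2821    27,943.7882
P = 5,253.2821; Macaulay duration = 27,943.7882 / 5,253.2821 = 5.31930 half-year periods = 2.65965 years.
Modified duration = D_Mac / (1 + y) = 2.65965 / 1.04275 = 2.55061 years.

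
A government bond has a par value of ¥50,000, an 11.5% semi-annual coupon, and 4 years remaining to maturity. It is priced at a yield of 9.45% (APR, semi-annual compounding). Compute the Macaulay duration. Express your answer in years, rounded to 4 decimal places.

Periodic yield y = 0.04725. Discount each cash flow and weight by its period:
  t   CF        PV=CF/(1+0.04725)^t    t·PV
  1     2,875.00     2,745.2853     2,745.2853
  2     2,875.00     2,621.4230     5,242.8461
  3     2,875.00     2,503.1492     7,509.4477
  4     2,875.00     2,390.2117     9,560.8469
  5     2,875.00     2,282.3698    11,411.8488
  6     2,875.00     2,179.3934    13,076.3605
  7     2,875.00     2,081.0632    14,567.4423
  8    52,875.00    36,546.6377   292,373.1017
  Σ                 53,349.5333   356,487.1792
Price P = Σ PV = 53,349.5333.
Macaulay duration = Σ(t·PV) / P = 356,487.1792 / 53,349.5333 = 6.68210 half-year periods.
In years: 6.68210 / 2 = 3.34105 years.

3.3411 years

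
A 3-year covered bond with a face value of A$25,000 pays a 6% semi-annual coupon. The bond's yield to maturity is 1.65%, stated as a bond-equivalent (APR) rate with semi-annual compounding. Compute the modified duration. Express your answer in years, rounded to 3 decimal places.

Periodic yield y = 0.00825. First find Macaulay duration:
  t   CF        PV=CF/(1+0.00825)^t    t·PV
  1       750.00       743.8631       743.8631
  2       750.00       737.7765     1,475.5529
  3       750.00       731.7396     2,195.2189
  4       750.00       725.7522     2,903.0087
  5       750.00       719.8137     3,599.0685
  6    25,750.00    24,511.3849   147,068.3093
  Σ                 28,170.3300   157,985.0214
P = 28,170.3300; Macaulay duration = 157,985.0214 / 28,170.3300 = 5.60821 half-year periods = 2.80410 years.
Modified duration = D_Mac / (1 + y) = 2.80410 / 1.00825 = 2.78116 years.

2.781 years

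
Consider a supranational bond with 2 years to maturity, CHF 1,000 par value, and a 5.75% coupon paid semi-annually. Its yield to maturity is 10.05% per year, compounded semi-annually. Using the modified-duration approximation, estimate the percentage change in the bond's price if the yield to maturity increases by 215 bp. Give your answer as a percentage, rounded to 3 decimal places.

-3.918%

Periodic yield y = 0.05025. Modified duration first:
  t   CF        PV=CF/(1+0.05025)^t    t·PV
  1        28.75        27.3744        27.3744
  2        28.75        26.0647        52.1294
  3        28.75        24.8176        74.4528
  4     1,028.75       845.5496     3,382.1984
  Σ                    923.8063     3,536.1550
P = 923.8063; D_Mac = 3.82781 half-year periods = 1.91390 yrs; D_mod = 1.91390/(1+0.05025) = 1.82233 yrs.
ΔP/P ≈ -D_mod · Δy = -1.82233 × (+0.0215) = -0.039180 = -3.9180%.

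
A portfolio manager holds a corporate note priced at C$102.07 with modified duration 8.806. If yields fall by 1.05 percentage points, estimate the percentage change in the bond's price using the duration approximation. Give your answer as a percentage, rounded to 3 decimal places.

+9.246%

Duration approximation: ΔP/P ≈ -D_mod · Δy = -8.806 × (-0.0105) = +0.092463.
As a percentage: +9.2463%.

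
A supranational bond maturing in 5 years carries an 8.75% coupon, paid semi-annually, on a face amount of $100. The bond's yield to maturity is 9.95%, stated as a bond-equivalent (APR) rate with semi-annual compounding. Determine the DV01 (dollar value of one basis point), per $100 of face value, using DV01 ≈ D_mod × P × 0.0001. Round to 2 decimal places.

Periodic yield y = 0.04975.
  t   CF        PV=CF/(1+0.04975)^t    t·PV
  1        4.375         4.1677         4.1677
  2        4.375         3.9701         7.9403
  3        4.375         3.7820        11.3460
  4        4.375         3.6028        14.4110
  5        4.375         3.4320        17.1601
  6        4.375         3.2694        19.6162
  7        4.375         3.1144        21.8009
  8        4.375         2.9668        23.7345
  9        4.375         2.8262        25.4359
  10     104.375        64.2300       642.2996
  Σ                     95.3613       787.9122
P = 95.3613; D_Mac = 8.26239 half-year periods = 4.13119 yrs; D_mod = 3.93541 yrs.
DV01 ≈ 3.93541 × 95.3613 × 0.0001 = 0.037529.

$0.04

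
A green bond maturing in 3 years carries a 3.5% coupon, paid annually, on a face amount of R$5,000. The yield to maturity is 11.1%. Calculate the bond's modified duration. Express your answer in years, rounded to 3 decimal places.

Periodic yield y = 0.111. First find Macaulay duration:
  t   CF        PV=CF/(1+0.111)^t    t·PV
  1       175.00       157.5158       157.5158
  2       175.00       141.7784       283.5567
  3     5,175.00     3,773.7070    11,321.1210
  Σ                  4,073.0011    11,762.1935
P = 4,073.0011; Macaulay duration = 11,762.1935 / 4,073.0011 = 2.88784 years.
Modified duration = D_Mac / (1 + y) = 2.88784 / 1.111 = 2.59932 years.

2.599 years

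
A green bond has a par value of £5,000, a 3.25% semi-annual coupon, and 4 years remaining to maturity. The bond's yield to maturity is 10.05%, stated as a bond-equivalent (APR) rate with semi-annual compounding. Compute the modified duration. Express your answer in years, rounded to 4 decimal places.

Periodic yield y = 0.05025. First find Macaulay duration:
  t   CF        PV=CF/(1+0.05025)^t    t·PV
  1        81.25        77.3625        77.3625
  2        81.25        73.6611       147.3221
  3        81.25        70.1367       210.4101
  4        81.25        66.7810       267.1238
  5        81.25        63.5858       317.9288
  6        81.25        60.5435       363.2608
  7        81.25        57.6467       403.5270
  8     5,081.25     3,432.6462    27,461.1695
  Σ                  3,902.3634    29,248.1046
P = 3,902.3634; Macaulay duration = 29,248.1046 / 3,902.3634 = 7.49497 half-year periods = 3.74749 years.
Modified duration = D_Mac / (1 + y) = 3.74749 / 1.05025 = 3.56818 years.

3.5682 years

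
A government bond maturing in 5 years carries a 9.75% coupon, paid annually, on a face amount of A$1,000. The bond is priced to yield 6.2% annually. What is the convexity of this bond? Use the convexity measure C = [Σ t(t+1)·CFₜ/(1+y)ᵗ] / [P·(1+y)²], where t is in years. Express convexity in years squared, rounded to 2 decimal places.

21.29

With y = 0.062:
  t   CF        PV=CF/(1+0.062)^t    t·PV        t(t+1)·PV
  1        97.50        91.8079        91.8079         183.6158
  2        97.50        86.4481       172.8963         518.6888
  3        97.50        81.4012       244.2037         976.8150
  4        97.50        76.6490       306.5960       1,532.9802
  5     1,097.50       812.4225     4,062.1125      24,372.6751
  Σ                  1,148.7288     4,877.6165      27,584.7749
P = 1,148.7288.
Convexity = Σ t(t+1)·PV / [P·(1+y)²] = 27,584.7749 / (1,148.7288 × 1.127844) = 21.29134.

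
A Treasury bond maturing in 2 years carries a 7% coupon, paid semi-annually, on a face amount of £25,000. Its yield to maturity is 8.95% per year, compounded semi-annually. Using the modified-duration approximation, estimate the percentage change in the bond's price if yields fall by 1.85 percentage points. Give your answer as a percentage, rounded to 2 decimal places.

Periodic yield y = 0.04475. Modified duration first:
  t   CF        PV=CF/(1+0.04475)^t    t·PV
  1       875.00       837.5209       837.5209
  2       875.00       801.6472     1,603.2944
  3       875.00       767.3101     2,301.9303
  4    25,875.00    21,718.5506    86,874.2024
  Σ                 24,125.0289    91,616.9481
P = 24,125.0289; D_Mac = 3.79759 half-year periods = 1.89879 yrs; D_mod = 1.89879/(1+0.04475) = 1.81746 yrs.
ΔP/P ≈ -D_mod · Δy = -1.81746 × (-0.0185) = +0.033623 = +3.3623%.

+3.36%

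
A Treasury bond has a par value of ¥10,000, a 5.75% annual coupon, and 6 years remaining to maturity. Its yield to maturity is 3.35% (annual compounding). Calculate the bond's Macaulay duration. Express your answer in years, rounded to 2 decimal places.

5.29 years

Periodic yield y = 0.0335. Discount each cash flow and weight by its year:
  t   CF        PV=CF/(1+0.0335)^t    t·PV
  1       575.00       556.3619       556.3619
  2       575.00       538.3279     1,076.6558
  3       575.00       520.8785     1,562.6354
  4       575.00       503.9946     2,015.9786
  5       575.00       487.6581     2,438.2905
  6    10,575.00     8,677.9569    52,067.7416
  Σ                 11,285.1779    59,717.6637
Price P = Σ PV = 11,285.1779.
Macaulay duration = Σ(t·PV) / P = 59,717.6637 / 11,285.1779 = 5.29169 years.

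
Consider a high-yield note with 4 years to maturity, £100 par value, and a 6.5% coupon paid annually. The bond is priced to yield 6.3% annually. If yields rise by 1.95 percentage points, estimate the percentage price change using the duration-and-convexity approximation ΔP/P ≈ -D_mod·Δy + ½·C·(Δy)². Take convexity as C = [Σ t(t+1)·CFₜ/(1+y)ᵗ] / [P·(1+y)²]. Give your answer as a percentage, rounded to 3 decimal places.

-6.398%

With y = 0.063:
  t   CF        PV=CF/(1+0.063)^t    t·PV        t(t+1)·PV
  1         6.50         6.1148         6.1148          12.2295
  2         6.50         5.7524        11.5047          34.5142
  3         6.50         5.4114        16.2343          64.9374
  4       106.50        83.4097       333.6388       1,668.1940
  Σ                    100.6883       367.4926       1,779.8751
P = 100.6883; D_Mac = 3.64981 yrs; D_mod = 3.43350 yrs; C = 15.64386.
Duration effect: -3.43350 × (+0.0195) = -0.066953
Convexity effect: 0.5 × 15.64386 × (0.0195)² = +0.0029743
ΔP/P ≈ -0.066953 + 0.0029743 = -0.063979 = -6.3979%.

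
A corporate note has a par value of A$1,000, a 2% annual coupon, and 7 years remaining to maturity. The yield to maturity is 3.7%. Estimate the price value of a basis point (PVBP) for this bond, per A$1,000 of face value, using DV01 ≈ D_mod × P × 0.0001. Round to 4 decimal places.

Periodic yield y = 0.037.
  t   CF        PV=CF/(1+0.037)^t    t·PV
  1        20.00        19.2864        19.2864
  2        20.00        18.5983        37.1965
  3        20.00        17.9347        53.8041
  4        20.00        17.2948        69.1791
  5        20.00        16.6777        83.3885
  6        20.00        16.0826        96.4959
  7     1,020.00       790.9497     5,536.6480
  Σ                    896.8242     5,895.9985
P = 896.8242; D_Mac = 6.57431 yrs; D_mod = 6.33974 yrs.
DV01 ≈ 6.33974 × 896.8242 × 0.0001 = 0.568563.

A$0.5686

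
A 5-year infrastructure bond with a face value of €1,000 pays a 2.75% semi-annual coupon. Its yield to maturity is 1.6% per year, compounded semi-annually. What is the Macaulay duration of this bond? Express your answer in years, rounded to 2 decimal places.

4.72 years

Periodic yield y = 0.008. Discount each cash flow and weight by its period:
  t   CF        PV=CF/(1+0.008)^t    t·PV
  1        13.75        13.6409        13.6409
  2        13.75        13.5326        27.0652
  3        13.75        13.4252        40.2756
  4        13.75        13.3187        53.2746
  5        13.75        13.2130        66.0648
  6        13.75        13.1081        78.6486
  7        13.75        13.0041        91.0284
  8        13.75        12.9009       103.2068
  9        13.75        12.7985       115.1862
  10    1,013.75       936.1071     9,361.0711
  Σ                  1,055.0489     9,949.4623
Price P = Σ PV = 1,055.0489.
Macaulay duration = Σ(t·PV) / P = 9,949.4623 / 1,055.0489 = 9.43033 half-year periods.
In years: 9.43033 / 2 = 4.71517 years.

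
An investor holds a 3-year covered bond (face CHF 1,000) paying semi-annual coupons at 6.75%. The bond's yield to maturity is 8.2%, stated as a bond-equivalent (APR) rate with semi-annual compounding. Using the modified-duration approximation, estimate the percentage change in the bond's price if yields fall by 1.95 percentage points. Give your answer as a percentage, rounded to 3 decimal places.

Periodic yield y = 0.041. Modified duration first:
  t   CF        PV=CF/(1+0.041)^t    t·PV
  1        33.75        32.4207        32.4207
  2        33.75        31.1439        62.2877
  3        33.75        29.9172        89.7517
  4        33.75        28.7389       114.9558
  5        33.75        27.6071       138.0353
  6     1,033.75       812.2901     4,873.7404
  Σ                    962.1179     5,311.1917
P = 962.1179; D_Mac = 5.52031 half-year periods = 2.76016 yrs; D_mod = 2.76016/(1+0.041) = 2.65145 yrs.
ΔP/P ≈ -D_mod · Δy = -2.65145 × (-0.0195) = +0.051703 = +5.1703%.

+5.170%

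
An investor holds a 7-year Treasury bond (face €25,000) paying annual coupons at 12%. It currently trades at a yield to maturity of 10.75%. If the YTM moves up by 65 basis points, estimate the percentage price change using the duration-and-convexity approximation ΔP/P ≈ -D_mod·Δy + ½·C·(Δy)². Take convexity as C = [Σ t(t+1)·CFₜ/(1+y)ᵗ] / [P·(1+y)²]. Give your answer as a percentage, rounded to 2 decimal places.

With y = 0.1075:
  t   CF        PV=CF/(1+0.1075)^t    t·PV        t(t+1)·PV
  1     3,000.00     2,708.8036     2,708.8036       5,417.6072
  2     3,000.00     2,445.8723     4,891.7447      14,675.2340
  3     3,000.00     2,208.4626     6,625.3878      26,501.5513
  4     3,000.00     1,994.0972     7,976.3886      39,881.9432
  5     3,000.00     1,800.5392     9,002.6960      54,016.1759
  6     3,000.00     1,625.7690     9,754.6142      68,282.2991
  7    28,000.00    13,700.9880    95,906.9162     767,255.3300
  Σ                 26,484.5320   136,866.5511     976,030.1407
P = 26,484.5320; D_Mac = 5.16779 yrs; D_mod = 4.66618 yrs; C = 30.04578.
Duration effect: -4.66618 × (+0.0065) = -0.030330
Convexity effect: 0.5 × 30.04578 × (0.0065)² = +0.0006347
ΔP/P ≈ -0.030330 + 0.0006347 = -0.029695 = -2.9695%.

-2.97%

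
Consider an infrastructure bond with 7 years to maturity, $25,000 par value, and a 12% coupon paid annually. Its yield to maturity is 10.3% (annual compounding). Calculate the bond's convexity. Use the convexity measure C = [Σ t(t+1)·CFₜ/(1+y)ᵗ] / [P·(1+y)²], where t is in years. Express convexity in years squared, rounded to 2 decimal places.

With y = 0.103:
  t   CF        PV=CF/(1+0.103)^t    t·PV        t(t+1)·PV
  1     3,000.00     2,719.8549     2,719.8549       5,439.7099
  2     3,000.00     2,465.8703     4,931.7406      14,795.2218
  3     3,000.00     2,235.6032     6,706.8095      26,827.2381
  4     3,000.00     2,026.8388     8,107.3551      40,536.7756
  5     3,000.00     1,837.5692     9,187.8458      55,127.0747
  6     3,000.00     1,665.9738     9,995.8431      69,970.9017
  7    28,000.00    14,097.0891    98,679.6236     789,436.9888
  Σ                 27,048.7993   140,329.0727   1,002,133.9105
P = 27,048.7993.
Convexity = Σ t(t+1)·PV / [P·(1+y)²] = 1,002,133.9105 / (27,048.7993 × 1.216609) = 30.45277.

30.45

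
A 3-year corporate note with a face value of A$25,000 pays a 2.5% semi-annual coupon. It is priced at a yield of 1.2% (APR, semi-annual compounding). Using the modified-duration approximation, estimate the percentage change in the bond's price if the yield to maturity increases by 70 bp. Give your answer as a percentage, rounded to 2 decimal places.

-2.03%

Periodic yield y = 0.006. Modified duration first:
  t   CF        PV=CF/(1+0.006)^t    t·PV
  1       312.50       310.6362       310.6362
  2       312.50       308.7835       617.5670
  3       312.50       306.9418       920.8255
  4       312.50       305.1112     1,220.4447
  5       312.50       303.2914     1,516.4571
  6    25,312.50    24,420.0842   146,520.5049
  Σ                 25,954.8482   151,106.4353
P = 25,954.8482; D_Mac = 5.82190 half-year periods = 2.91095 yrs; D_mod = 2.91095/(1+0.006) = 2.89359 yrs.
ΔP/P ≈ -D_mod · Δy = -2.89359 × (+0.007) = -0.020255 = -2.0255%.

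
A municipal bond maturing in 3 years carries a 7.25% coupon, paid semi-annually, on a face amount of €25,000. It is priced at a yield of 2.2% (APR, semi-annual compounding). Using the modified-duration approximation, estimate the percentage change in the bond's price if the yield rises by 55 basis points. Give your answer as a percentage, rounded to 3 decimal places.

-1.506%

Periodic yield y = 0.011. Modified duration first:
  t   CF        PV=CF/(1+0.011)^t    t·PV
  1       906.25       896.3897       896.3897
  2       906.25       886.6367     1,773.2734
  3       906.25       876.9898     2,630.9695
  4       906.25       867.4479     3,469.7916
  5       906.25       858.0098     4,290.0489
  6    25,906.25    24,260.3811   145,562.2866
  Σ                 28,645.8550   158,622.7597
P = 28,645.8550; D_Mac = 5.53737 half-year periods = 2.76869 yrs; D_mod = 2.76869/(1+0.011) = 2.73856 yrs.
ΔP/P ≈ -D_mod · Δy = -2.73856 × (+0.0055) = -0.015062 = -1.5062%.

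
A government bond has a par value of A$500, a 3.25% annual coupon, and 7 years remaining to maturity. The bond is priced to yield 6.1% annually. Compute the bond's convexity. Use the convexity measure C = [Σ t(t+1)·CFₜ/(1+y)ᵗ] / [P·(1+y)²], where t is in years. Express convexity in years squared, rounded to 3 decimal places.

43.237

With y = 0.061:
  t   CF        PV=CF/(1+0.061)^t    t·PV        t(t+1)·PV
  1        16.25        15.3157        15.3157          30.6315
  2        16.25        14.4352        28.8704          86.6112
  3        16.25        13.6053        40.8158         163.2633
  4        16.25        12.8231        51.2923         256.4613
  5        16.25        12.0858        60.4291         362.5749
  6        16.25        11.3910        68.3459         478.4211
  7       516.25       341.0770     2,387.5387      19,100.3095
  Σ                    420.7330     2,652.6079      20,478.2727
P = 420.7330.
Convexity = Σ t(t+1)·PV / [P·(1+y)²] = 20,478.2727 / (420.7330 × 1.125721) = 43.23704.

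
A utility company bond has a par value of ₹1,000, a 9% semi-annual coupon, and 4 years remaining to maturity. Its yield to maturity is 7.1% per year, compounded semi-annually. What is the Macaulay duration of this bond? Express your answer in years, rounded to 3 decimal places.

3.466 years

Periodic yield y = 0.0355. Discount each cash flow and weight by its period:
  t   CF        PV=CF/(1+0.0355)^t    t·PV
  1        45.00        43.4573        43.4573
  2        45.00        41.9674        83.9348
  3        45.00        40.5287       121.5860
  4        45.00        39.1392       156.5569
  5        45.00        37.7974       188.9870
  6        45.00        36.5016       219.0096
  7        45.00        35.2502       246.7515
  8     1,045.00       790.5247     6,324.1979
  Σ                  1,065.1665     7,384.4810
Price P = Σ PV = 1,065.1665.
Macaulay duration = Σ(t·PV) / P = 7,384.4810 / 1,065.1665 = 6.93270 half-year periods.
In years: 6.93270 / 2 = 3.46635 years.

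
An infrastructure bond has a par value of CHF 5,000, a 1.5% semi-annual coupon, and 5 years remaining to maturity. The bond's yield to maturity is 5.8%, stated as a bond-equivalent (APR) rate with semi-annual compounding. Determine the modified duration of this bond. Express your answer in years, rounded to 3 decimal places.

Periodic yield y = 0.029. First find Macaulay duration:
  t   CF        PV=CF/(1+0.029)^t    t·PV
  1        37.50        36.4431        36.4431
  2        37.50        35.4161        70.8322
  3        37.50        34.4180       103.2539
  4        37.50        33.4480       133.7919
  5        37.50        32.5053       162.5266
  6        37.50        31.5892       189.5354
  7        37.50        30.6990       214.8927
  8        37.50        29.8338       238.6702
  9        37.50        28.9930       260.9368
  10    5,037.50     3,784.9602    37,849.6015
  Σ                  4,078.3056    39,260.4843
P = 4,078.3056; Macaulay duration = 39,260.4843 / 4,078.3056 = 9.62667 half-year periods = 4.81333 years.
Modified duration = D_Mac / (1 + y) = 4.81333 / 1.029 = 4.67768 years.

4.678 years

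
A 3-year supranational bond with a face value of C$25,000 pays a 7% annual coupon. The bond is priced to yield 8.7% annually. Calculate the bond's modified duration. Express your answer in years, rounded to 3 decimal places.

Periodic yield y = 0.087. First find Macaulay duration:
  t   CF        PV=CF/(1+0.087)^t    t·PV
  1     1,750.00     1,609.9356     1,609.9356
  2     1,750.00     1,481.0815     2,962.1630
  3    26,750.00    20,827.4046    62,482.2138
  Σ                 23,918.4217    67,054.3125
P = 23,918.4217; Macaulay duration = 67,054.3125 / 23,918.4217 = 2.80346 years.
Modified duration = D_Mac / (1 + y) = 2.80346 / 1.087 = 2.57908 years.

2.579 years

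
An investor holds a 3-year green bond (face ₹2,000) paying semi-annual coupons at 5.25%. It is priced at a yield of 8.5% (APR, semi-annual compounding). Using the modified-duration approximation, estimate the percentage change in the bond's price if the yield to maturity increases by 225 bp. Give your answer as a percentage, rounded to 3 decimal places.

Periodic yield y = 0.0425. Modified duration first:
  t   CF        PV=CF/(1+0.0425)^t    t·PV
  1        52.50        50.3597        50.3597
  2        52.50        48.3067        96.6134
  3        52.50        46.3373       139.0120
  4        52.50        44.4483       177.7932
  5        52.50        42.6362       213.1812
  6     2,052.50     1,598.9202     9,593.5211
  Σ                  1,831.0085    10,270.4806
P = 1,831.0085; D_Mac = 5.60919 half-year periods = 2.80460 yrs; D_mod = 2.80460/(1+0.0425) = 2.69026 yrs.
ΔP/P ≈ -D_mod · Δy = -2.69026 × (+0.0225) = -0.060531 = -6.0531%.

-6.053%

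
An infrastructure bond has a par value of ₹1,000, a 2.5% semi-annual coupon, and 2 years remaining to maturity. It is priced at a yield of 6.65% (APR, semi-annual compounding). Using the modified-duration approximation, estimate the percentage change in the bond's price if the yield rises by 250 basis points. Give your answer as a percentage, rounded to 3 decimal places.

-4.746%

Periodic yield y = 0.03325. Modified duration first:
  t   CF        PV=CF/(1+0.03325)^t    t·PV
  1        12.50        12.0977        12.0977
  2        12.50        11.7084        23.4169
  3        12.50        11.3317        33.9950
  4     1,012.50       888.3281     3,553.3122
  Σ                    923.4659     3,622.8218
P = 923.4659; D_Mac = 3.92307 half-year periods = 1.96154 yrs; D_mod = 1.96154/(1+0.03325) = 1.89841 yrs.
ΔP/P ≈ -D_mod · Δy = -1.89841 × (+0.025) = -0.047460 = -4.7460%.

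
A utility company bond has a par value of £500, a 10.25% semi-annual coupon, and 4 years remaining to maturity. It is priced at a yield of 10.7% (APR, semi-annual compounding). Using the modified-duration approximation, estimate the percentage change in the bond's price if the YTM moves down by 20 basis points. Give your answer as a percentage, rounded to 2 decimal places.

+0.64%

Periodic yield y = 0.0535. Modified duration first:
  t   CF        PV=CF/(1+0.0535)^t    t·PV
  1       25.625        24.3237        24.3237
  2       25.625        23.0885        46.1769
  3       25.625        21.9159        65.7478
  4       25.625        20.8030        83.2120
  5       25.625        19.7465        98.7327
  6       25.625        18.7438       112.4625
  7       25.625        17.7919       124.5432
  8      525.625       346.4174     2,771.3392
  Σ                    492.8307     3,326.5381
P = 492.8307; D_Mac = 6.74986 half-year periods = 3.37493 yrs; D_mod = 3.37493/(1+0.0535) = 3.20354 yrs.
ΔP/P ≈ -D_mod · Δy = -3.20354 × (-0.002) = +0.006407 = +0.6407%.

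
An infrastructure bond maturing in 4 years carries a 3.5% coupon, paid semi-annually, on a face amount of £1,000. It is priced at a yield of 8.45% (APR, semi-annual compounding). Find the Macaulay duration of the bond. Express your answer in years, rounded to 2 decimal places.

3.74 years

Periodic yield y = 0.04225. Discount each cash flow and weight by its period:
  t   CF        PV=CF/(1+0.04225)^t    t·PV
  1        17.50        16.7906        16.7906
  2        17.50        16.1100        32.2199
  3        17.50        15.4569        46.3707
  4        17.50        14.8303        59.3213
  5        17.50        14.2291        71.1457
  6        17.50        13.6523        81.9140
  7        17.50        13.0989        91.6923
  8     1,017.50       730.7338     5,845.8703
  Σ                    834.9019     6,245.3247
Price P = Σ PV = 834.9019.
Macaulay duration = Σ(t·PV) / P = 6,245.3247 / 834.9019 = 7.48031 half-year periods.
In years: 7.48031 / 2 = 3.74015 years.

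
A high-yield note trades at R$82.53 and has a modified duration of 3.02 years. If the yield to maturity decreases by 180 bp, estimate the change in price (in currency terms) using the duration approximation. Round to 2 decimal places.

Duration approximation: ΔP/P ≈ -D_mod · Δy = -3.02 × (-0.018) = +0.054360.
ΔP ≈ 82.53 × (+0.054360) = +4.4863308.

+R$4.49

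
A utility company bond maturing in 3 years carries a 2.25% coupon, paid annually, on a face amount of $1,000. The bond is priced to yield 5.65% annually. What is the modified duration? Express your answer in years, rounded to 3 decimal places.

Periodic yield y = 0.0565. First find Macaulay duration:
  t   CF        PV=CF/(1+0.0565)^t    t·PV
  1        22.50        21.2967        21.2967
  2        22.50        20.1578        40.3156
  3     1,022.50       867.0713     2,601.2139
  Σ                    908.5259     2,662.8263
P = 908.5259; Macaulay duration = 2,662.8263 / 908.5259 = 2.93093 years.
Modified duration = D_Mac / (1 + y) = 2.93093 / 1.0565 = 2.77419 years.

2.774 years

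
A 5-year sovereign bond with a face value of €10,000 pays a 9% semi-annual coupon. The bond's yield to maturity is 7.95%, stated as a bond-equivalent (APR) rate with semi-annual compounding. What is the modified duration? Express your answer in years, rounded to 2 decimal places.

Periodic yield y = 0.03975. First find Macaulay duration:
  t   CF        PV=CF/(1+0.03975)^t    t·PV
  1       450.00       432.7963       432.7963
  2       450.00       416.2504       832.5008
  3       450.00       400.3370     1,201.0110
  4       450.00       385.0320     1,540.1279
  5       450.00       370.3121     1,851.5604
  6       450.00       356.1549     2,136.9295
  7       450.00       342.5390     2,397.7729
  8       450.00       329.4436     2,635.5488
  9       450.00       316.8489     2,851.6398
  10   10,450.00     7,076.6383    70,766.3832
  Σ                 10,426.3525    86,646.2706
P = 10,426.3525; Macaulay duration = 86,646.2706 / 10,426.3525 = 8.31031 half-year periods = 4.15516 years.
Modified duration = D_Mac / (1 + y) = 4.15516 / 1.03975 = 3.99630 years.

4.00 years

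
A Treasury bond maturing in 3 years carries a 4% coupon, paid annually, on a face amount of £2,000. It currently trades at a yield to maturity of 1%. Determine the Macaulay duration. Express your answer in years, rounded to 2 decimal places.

Periodic yield y = 0.01. Discount each cash flow and weight by its year:
  t   CF        PV=CF/(1+0.01)^t    t·PV
  1        80.00        79.2079        79.2079
  2        80.00        78.4237       156.8474
  3     2,080.00     2,018.8275     6,056.4825
  Σ                  2,176.4591     6,292.5378
Price P = Σ PV = 2,176.4591.
Macaulay duration = Σ(t·PV) / P = 6,292.5378 / 2,176.4591 = 2.89118 years.

2.89 years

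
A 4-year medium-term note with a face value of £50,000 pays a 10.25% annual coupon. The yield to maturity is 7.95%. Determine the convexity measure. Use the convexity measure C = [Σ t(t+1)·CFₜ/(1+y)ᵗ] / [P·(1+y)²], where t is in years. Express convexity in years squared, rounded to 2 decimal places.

With y = 0.0795:
  t   CF        PV=CF/(1+0.0795)^t    t·PV        t(t+1)·PV
  1     5,125.00     4,747.5683     4,747.5683       9,495.1366
  2     5,125.00     4,397.9327     8,795.8653      26,387.5960
  3     5,125.00     4,074.0460    12,222.1380      48,888.5522
  4    55,125.00    40,593.6419   162,374.5674     811,872.8372
  Σ                 53,813.1889   188,140.1391     896,644.1220
P = 53,813.1889.
Convexity = Σ t(t+1)·PV / [P·(1+y)²] = 896,644.1220 / (53,813.1889 × 1.165320) = 14.29836.

14.30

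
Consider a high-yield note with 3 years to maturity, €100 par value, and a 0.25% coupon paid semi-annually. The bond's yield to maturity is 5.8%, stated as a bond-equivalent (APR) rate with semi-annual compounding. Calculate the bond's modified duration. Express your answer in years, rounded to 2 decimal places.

Periodic yield y = 0.029. First find Macaulay duration:
  t   CF        PV=CF/(1+0.029)^t    t·PV
  1        0.125         0.1215         0.1215
  2        0.125         0.1181         0.2361
  3        0.125         0.1147         0.3442
  4        0.125         0.1115         0.4460
  5        0.125         0.1084         0.5418
  6      100.125        84.3432       506.0594
  Σ                     84.9173       507.7489
P = 84.9173; Macaulay duration = 507.7489 / 84.9173 = 5.97933 half-year periods = 2.98967 years.
Modified duration = D_Mac / (1 + y) = 2.98967 / 1.029 = 2.90541 years.

2.91 years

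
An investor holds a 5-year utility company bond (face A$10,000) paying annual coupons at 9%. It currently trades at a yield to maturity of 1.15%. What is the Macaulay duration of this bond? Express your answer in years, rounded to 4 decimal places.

4.3622 years

Periodic yield y = 0.0115. Discount each cash flow and weight by its year:
  t   CF        PV=CF/(1+0.0115)^t    t·PV
  1       900.00       889.7677       889.7677
  2       900.00       879.6517     1,759.3034
  3       900.00       869.6507     2,608.9521
  4       900.00       859.7634     3,439.0537
  5    10,900.00    10,294.3057    51,471.5287
  Σ                 13,793.1392    60,168.6054
Price P = Σ PV = 13,793.1392.
Macaulay duration = Σ(t·PV) / P = 60,168.6054 / 13,793.1392 = 4.36221 years.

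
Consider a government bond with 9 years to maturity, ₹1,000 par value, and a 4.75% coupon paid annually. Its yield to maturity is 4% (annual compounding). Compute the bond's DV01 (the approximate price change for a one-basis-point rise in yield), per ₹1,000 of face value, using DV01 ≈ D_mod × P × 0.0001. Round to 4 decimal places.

₹0.7689

Periodic yield y = 0.04.
  t   CF        PV=CF/(1+0.04)^t    t·PV
  1        47.50        45.6731        45.6731
  2        47.50        43.9164        87.8328
  3        47.50        42.2273       126.6820
  4        47.50        40.6032       162.4128
  5        47.50        39.0415       195.2077
  6        47.50        37.5399       225.2396
  7        47.50        36.0961       252.6727
  8        47.50        34.7078       277.6623
  9     1,047.50       735.9596     6,623.6364
  Σ                  1,055.7650     7,997.0194
P = 1,055.7650; D_Mac = 7.57462 yrs; D_mod = 7.28329 yrs.
DV01 ≈ 7.28329 × 1,055.7650 × 0.0001 = 0.768944.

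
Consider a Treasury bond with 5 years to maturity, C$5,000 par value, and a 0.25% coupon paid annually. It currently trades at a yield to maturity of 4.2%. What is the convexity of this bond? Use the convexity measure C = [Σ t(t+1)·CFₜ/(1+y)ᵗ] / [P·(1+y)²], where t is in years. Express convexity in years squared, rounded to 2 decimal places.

With y = 0.042:
  t   CF        PV=CF/(1+0.042)^t    t·PV        t(t+1)·PV
  1        12.50        11.9962        11.9962          23.9923
  2        12.50        11.5126        23.0253          69.0758
  3        12.50        11.0486        33.1458         132.5831
  4        12.50        10.6033        42.4130         212.0651
  5     5,012.50     4,080.5226    20,402.6132     122,415.6789
  Σ                  4,125.6833    20,513.1934     122,853.3952
P = 4,125.6833.
Convexity = Σ t(t+1)·PV / [P·(1+y)²] = 122,853.3952 / (4,125.6833 × 1.085764) = 27.42558.

27.43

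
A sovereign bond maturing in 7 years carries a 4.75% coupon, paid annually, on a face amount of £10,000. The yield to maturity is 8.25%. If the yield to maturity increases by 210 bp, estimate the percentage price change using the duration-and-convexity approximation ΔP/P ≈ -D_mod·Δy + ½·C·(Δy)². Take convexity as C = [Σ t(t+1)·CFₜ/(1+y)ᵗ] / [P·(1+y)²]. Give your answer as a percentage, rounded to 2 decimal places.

-10.80%

With y = 0.0825:
  t   CF        PV=CF/(1+0.0825)^t    t·PV        t(t+1)·PV
  1       475.00       438.7991       438.7991         877.5982
  2       475.00       405.3571       810.7142       2,432.1427
  3       475.00       374.4638     1,123.3915       4,493.5662
  4       475.00       345.9250     1,383.7001       6,918.5006
  5       475.00       319.5612     1,597.8062       9,586.8369
  6       475.00       295.2067     1,771.2401      12,398.6805
  7    10,475.00     6,013.9345    42,097.5418     336,780.3341
  Σ                  8,193.2475    49,223.1930     373,487.6592
P = 8,193.2475; D_Mac = 6.00778 yrs; D_mod = 5.54991 yrs; C = 38.90132.
Duration effect: -5.54991 × (+0.021) = -0.116548
Convexity effect: 0.5 × 38.90132 × (0.021)² = +0.0085777
ΔP/P ≈ -0.116548 + 0.0085777 = -0.107970 = -10.7970%.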